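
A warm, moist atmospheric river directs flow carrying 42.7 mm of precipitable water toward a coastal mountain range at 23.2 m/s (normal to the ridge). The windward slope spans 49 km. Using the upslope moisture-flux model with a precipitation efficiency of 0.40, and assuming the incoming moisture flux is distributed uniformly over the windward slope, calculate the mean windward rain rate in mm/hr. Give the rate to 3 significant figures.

R ≈ 29.1 mm/hr

Incoming column moisture flux per unit ridge length: F = V × PW = 23.2 × 42.7 = 990.64 mm·m/s.
Spread over the 49 km slope with efficiency ε = 0.40: R = ε·F/W = 0.40 × 990.64 / 49000 m = 8.087e-03 mm/s.
R = 8.087e-03 × 3600 = 29.1 mm/hr.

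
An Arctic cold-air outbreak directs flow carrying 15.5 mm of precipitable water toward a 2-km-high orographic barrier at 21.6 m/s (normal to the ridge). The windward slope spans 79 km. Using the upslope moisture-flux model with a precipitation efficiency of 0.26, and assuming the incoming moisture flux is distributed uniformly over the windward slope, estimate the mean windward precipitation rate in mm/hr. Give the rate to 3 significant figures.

Incoming column moisture flux per unit ridge length: F = V × PW = 21.6 × 15.5 = 334.8 mm·m/s.
Spread over the 79 km slope with efficiency ε = 0.26: R = ε·F/W = 0.26 × 334.8 / 79000 m = 1.102e-03 mm/s.
R = 1.102e-03 × 3600 = 3.97 mm/hr.

R ≈ 3.97 mm/hr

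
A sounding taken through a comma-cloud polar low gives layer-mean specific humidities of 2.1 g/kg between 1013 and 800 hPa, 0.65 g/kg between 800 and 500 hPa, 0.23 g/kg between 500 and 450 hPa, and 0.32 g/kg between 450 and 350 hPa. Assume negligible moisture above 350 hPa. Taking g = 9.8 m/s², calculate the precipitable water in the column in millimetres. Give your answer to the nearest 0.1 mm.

Precipitable water is the column-integrated vapour mass per unit area: PW = (1/g) Σ q̄ Δp, with q in kg/kg and Δp in Pa (1 kg/m² of water = 1 mm).
Layer 1013–800 hPa: Δp = 213 hPa = 21300 Pa, q̄ = 0.0021 kg/kg → 0.0021 × 21300 / 9.8 = 4.56 mm
Layer 800–500 hPa: Δp = 300 hPa = 30000 Pa, q̄ = 0.00065 kg/kg → 0.00065 × 30000 / 9.8 = 1.99 mm
Layer 500–450 hPa: Δp = 50 hPa = 5000 Pa, q̄ = 0.00023 kg/kg → 0.00023 × 5000 / 9.8 = 0.12 mm
Layer 450–350 hPa: Δp = 100 hPa = 10000 Pa, q̄ = 0.00032 kg/kg → 0.00032 × 10000 / 9.8 = 0.33 mm
PW = 4.56 + 1.99 + 0.12 + 0.33 = 7.00 ≈ 7.0 mm.

PW ≈ 7.0 mm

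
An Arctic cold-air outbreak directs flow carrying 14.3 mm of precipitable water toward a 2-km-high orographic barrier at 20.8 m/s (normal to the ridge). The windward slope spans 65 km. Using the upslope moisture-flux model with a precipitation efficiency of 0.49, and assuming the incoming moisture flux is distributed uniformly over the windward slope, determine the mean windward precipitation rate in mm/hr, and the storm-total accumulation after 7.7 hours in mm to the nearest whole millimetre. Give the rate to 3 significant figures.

R ≈ 8.07 mm/hr; total ≈ 62 mm

Incoming column moisture flux per unit ridge length: F = V × PW = 20.8 × 14.3 = 297.44 mm·m/s.
Spread over the 65 km slope with efficiency ε = 0.49: R = ε·F/W = 0.49 × 297.44 / 65000 m = 2.242e-03 mm/s.
R = 2.242e-03 × 3600 = 8.07 mm/hr.
Over 7.7 h: total = 8.07 × 7.7 = 62.139 ≈ 62 mm.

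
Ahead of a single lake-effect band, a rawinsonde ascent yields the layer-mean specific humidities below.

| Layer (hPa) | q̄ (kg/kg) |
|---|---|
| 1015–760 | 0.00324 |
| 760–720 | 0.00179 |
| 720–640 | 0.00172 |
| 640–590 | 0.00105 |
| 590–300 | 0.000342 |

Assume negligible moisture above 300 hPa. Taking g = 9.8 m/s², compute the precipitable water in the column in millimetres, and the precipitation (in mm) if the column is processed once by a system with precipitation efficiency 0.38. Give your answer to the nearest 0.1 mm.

Precipitable water is the column-integrated vapour mass per unit area: PW = (1/g) Σ q̄ Δp, with q in kg/kg and Δp in Pa (1 kg/m² of water = 1 mm).
Layer 1015–760 hPa: Δp = 255 hPa = 25500 Pa, q̄ = 0.00324 kg/kg → 0.00324 × 25500 / 9.8 = 8.43 mm
Layer 760–720 hPa: Δp = 40 hPa = 4000 Pa, q̄ = 0.00179 kg/kg → 0.00179 × 4000 / 9.8 = 0.73 mm
Layer 720–640 hPa: Δp = 80 hPa = 8000 Pa, q̄ = 0.00172 kg/kg → 0.00172 × 8000 / 9.8 = 1.40 mm
Layer 640–590 hPa: Δp = 50 hPa = 5000 Pa, q̄ = 0.00105 kg/kg → 0.00105 × 5000 / 9.8 = 0.54 mm
Layer 590–300 hPa: Δp = 290 hPa = 29000 Pa, q̄ = 0.000342 kg/kg → 0.000342 × 29000 / 9.8 = 1.01 mm
PW = 8.43 + 0.73 + 1.40 + 0.54 + 1.01 = 12.11 ≈ 12.1 mm.
Precipitation = ε × PW = 0.38 × 12.1 = 4.6 mm.

PW ≈ 12.1 mm; precipitation ≈ 4.6 mm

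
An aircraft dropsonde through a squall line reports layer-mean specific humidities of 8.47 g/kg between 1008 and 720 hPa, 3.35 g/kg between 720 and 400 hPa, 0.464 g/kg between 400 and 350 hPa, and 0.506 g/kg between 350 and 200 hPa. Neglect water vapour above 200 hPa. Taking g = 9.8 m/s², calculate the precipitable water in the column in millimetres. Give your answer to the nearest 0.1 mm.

Precipitable water is the column-integrated vapour mass per unit area: PW = (1/g) Σ q̄ Δp, with q in kg/kg and Δp in Pa (1 kg/m² of water = 1 mm).
Layer 1008–720 hPa: Δp = 288 hPa = 28800 Pa, q̄ = 0.00847 kg/kg → 0.00847 × 28800 / 9.8 = 24.89 mm
Layer 720–400 hPa: Δp = 320 hPa = 32000 Pa, q̄ = 0.00335 kg/kg → 0.00335 × 32000 / 9.8 = 10.94 mm
Layer 400–350 hPa: Δp = 50 hPa = 5000 Pa, q̄ = 0.000464 kg/kg → 0.000464 × 5000 / 9.8 = 0.24 mm
Layer 350–200 hPa: Δp = 150 hPa = 15000 Pa, q̄ = 0.000506 kg/kg → 0.000506 × 15000 / 9.8 = 0.77 mm
PW = 24.89 + 10.94 + 0.24 + 0.77 = 36.84 ≈ 36.8 mm.

PW ≈ 36.8 mm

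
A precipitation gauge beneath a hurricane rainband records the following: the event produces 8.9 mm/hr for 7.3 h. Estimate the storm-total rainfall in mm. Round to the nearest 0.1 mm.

Total = Σ Rᵢ Δtᵢ = 8.9 × 7.3
      = 64.97 = 65.0 mm.

total ≈ 65.0 mm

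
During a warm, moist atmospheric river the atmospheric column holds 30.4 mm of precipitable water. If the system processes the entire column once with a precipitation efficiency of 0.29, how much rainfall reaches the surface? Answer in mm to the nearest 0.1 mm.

Rainfall = ε × PW = 0.29 × 30.4 = 8.8 mm.

rainfall ≈ 8.8 mm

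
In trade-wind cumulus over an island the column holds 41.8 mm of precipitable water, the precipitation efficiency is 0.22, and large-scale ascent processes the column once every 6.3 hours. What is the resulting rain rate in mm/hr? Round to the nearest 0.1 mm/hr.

Each overturning extracts ε × PW = 0.22 × 41.8 = 9.196 mm.
Rate = ε·PW / τ = 9.196 / 6.3 h = 1.5 mm/hr.

R ≈ 1.5 mm/hr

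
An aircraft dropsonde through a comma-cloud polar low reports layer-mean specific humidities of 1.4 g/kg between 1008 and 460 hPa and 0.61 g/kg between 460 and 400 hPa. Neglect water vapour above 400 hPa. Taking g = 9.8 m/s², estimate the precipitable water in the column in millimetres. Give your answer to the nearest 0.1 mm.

Precipitable water is the column-integrated vapour mass per unit area: PW = (1/g) Σ q̄ Δp, with q in kg/kg and Δp in Pa (1 kg/m² of water = 1 mm).
Layer 1008–460 hPa: Δp = 548 hPa = 54800 Pa, q̄ = 0.0014 kg/kg → 0.0014 × 54800 / 9.8 = 7.83 mm
Layer 460–400 hPa: Δp = 60 hPa = 6000 Pa, q̄ = 0.00061 kg/kg → 0.00061 × 6000 / 9.8 = 0.37 mm
PW = 7.83 + 0.37 = 8.20 ≈ 8.2 mm.

PW ≈ 8.2 mm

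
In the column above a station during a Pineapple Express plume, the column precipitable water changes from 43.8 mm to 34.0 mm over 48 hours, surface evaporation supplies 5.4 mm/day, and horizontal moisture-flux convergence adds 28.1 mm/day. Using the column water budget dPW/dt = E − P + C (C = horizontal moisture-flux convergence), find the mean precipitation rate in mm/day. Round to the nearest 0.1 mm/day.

dPW/dt = (34.0 − 43.8) mm / (48/24 day) = -4.900 mm/day.
P = E + C − dPW/dt = 5.4 + (28.1) − (-4.900) = 38.4 mm/day.

P ≈ 38.4 mm/day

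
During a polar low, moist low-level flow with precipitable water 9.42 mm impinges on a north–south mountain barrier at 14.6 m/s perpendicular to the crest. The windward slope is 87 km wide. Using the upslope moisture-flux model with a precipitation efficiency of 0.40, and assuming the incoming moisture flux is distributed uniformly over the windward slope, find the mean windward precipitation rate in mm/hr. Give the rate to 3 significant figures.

R ≈ 2.28 mm/hr

Incoming column moisture flux per unit ridge length: F = V × PW = 14.6 × 9.42 = 137.532 mm·m/s.
Spread over the 87 km slope with efficiency ε = 0.40: R = ε·F/W = 0.40 × 137.532 / 87000 m = 6.323e-04 mm/s.
R = 6.323e-04 × 3600 = 2.28 mm/hr.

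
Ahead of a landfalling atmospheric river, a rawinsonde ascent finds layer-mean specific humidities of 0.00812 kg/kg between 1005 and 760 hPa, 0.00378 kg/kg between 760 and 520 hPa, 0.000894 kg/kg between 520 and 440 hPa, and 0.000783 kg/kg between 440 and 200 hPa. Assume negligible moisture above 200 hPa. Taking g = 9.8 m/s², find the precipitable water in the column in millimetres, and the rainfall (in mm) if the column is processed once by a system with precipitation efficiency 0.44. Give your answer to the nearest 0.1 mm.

Precipitable water is the column-integrated vapour mass per unit area: PW = (1/g) Σ q̄ Δp, with q in kg/kg and Δp in Pa (1 kg/m² of water = 1 mm).
Layer 1005–760 hPa: Δp = 245 hPa = 24500 Pa, q̄ = 0.00812 kg/kg → 0.00812 × 24500 / 9.8 = 20.30 mm
Layer 760–520 hPa: Δp = 240 hPa = 24000 Pa, q̄ = 0.00378 kg/kg → 0.00378 × 24000 / 9.8 = 9.26 mm
Layer 520–440 hPa: Δp = 80 hPa = 8000 Pa, q̄ = 0.000894 kg/kg → 0.000894 × 8000 / 9.8 = 0.73 mm
Layer 440–200 hPa: Δp = 240 hPa = 24000 Pa, q̄ = 0.000783 kg/kg → 0.000783 × 24000 / 9.8 = 1.92 mm
PW = 20.30 + 9.26 + 0.73 + 1.92 = 32.21 ≈ 32.2 mm.
Rainfall = ε × PW = 0.44 × 32.2 = 14.2 mm.

PW ≈ 32.2 mm; rainfall ≈ 14.2 mm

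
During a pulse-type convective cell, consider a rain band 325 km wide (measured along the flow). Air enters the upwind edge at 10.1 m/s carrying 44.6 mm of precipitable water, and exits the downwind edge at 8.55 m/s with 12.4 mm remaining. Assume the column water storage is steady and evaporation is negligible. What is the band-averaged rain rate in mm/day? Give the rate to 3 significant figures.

Column moisture flux per unit crosswind length is F = V × PW.
Inflow: F_in = 10.1 × 44.6 = 450.46 mm·m/s
Outflow: F_out = 8.55 × 12.4 = 106.02 mm·m/s
Steady-state rate R = (F_in − F_out)/L = (450.46 − 106.02) / 325000 m = 1.060e-03 mm/s.
R = 1.060e-03 × 3600 × 24 = 91.6 mm/day.

R ≈ 91.6 mm/day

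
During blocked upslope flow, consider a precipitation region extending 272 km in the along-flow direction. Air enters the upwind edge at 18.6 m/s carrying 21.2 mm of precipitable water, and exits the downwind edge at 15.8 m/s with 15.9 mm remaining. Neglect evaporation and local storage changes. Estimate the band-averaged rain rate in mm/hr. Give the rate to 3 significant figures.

Column moisture flux per unit crosswind length is F = V × PW.
Inflow: F_in = 18.6 × 21.2 = 394.32 mm·m/s
Outflow: F_out = 15.8 × 15.9 = 251.22 mm·m/s
Steady-state rate R = (F_in − F_out)/L = (394.32 − 251.22) / 272000 m = 5.261e-04 mm/s.
R = 5.261e-04 × 3600 = 1.89 mm/hr.

R ≈ 1.89 mm/hr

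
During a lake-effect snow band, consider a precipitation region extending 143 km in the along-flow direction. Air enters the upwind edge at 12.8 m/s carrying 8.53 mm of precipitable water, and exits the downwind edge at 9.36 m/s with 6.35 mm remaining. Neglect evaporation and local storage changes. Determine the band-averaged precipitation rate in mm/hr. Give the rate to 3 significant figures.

Column moisture flux per unit crosswind length is F = V × PW.
Inflow: F_in = 12.8 × 8.53 = 109.184 mm·m/s
Outflow: F_out = 9.36 × 6.35 = 59.436 mm·m/s
Steady-state rate R = (F_in − F_out)/L = (109.184 − 59.436) / 143000 m = 3.479e-04 mm/s.
R = 3.479e-04 × 3600 = 1.25 mm/hr.

R ≈ 1.25 mm/hr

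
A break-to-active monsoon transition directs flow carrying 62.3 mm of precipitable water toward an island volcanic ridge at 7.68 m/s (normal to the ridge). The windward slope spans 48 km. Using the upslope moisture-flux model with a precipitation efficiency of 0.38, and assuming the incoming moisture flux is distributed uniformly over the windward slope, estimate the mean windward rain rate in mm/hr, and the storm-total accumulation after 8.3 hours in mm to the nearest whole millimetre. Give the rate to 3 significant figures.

R ≈ 13.6 mm/hr; total ≈ 113 mm

Incoming column moisture flux per unit ridge length: F = V × PW = 7.68 × 62.3 = 478.464 mm·m/s.
Spread over the 48 km slope with efficiency ε = 0.38: R = ε·F/W = 0.38 × 478.464 / 48000 m = 3.788e-03 mm/s.
R = 3.788e-03 × 3600 = 13.6 mm/hr.
Over 8.3 h: total = 13.6 × 8.3 = 112.88 ≈ 113 mm.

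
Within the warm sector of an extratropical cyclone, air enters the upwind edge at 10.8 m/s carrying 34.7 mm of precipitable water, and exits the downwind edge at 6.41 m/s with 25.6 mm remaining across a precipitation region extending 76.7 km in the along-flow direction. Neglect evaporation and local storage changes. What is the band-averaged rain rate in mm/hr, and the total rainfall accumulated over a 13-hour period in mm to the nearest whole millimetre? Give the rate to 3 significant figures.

Column moisture flux per unit crosswind length is F = V × PW.
Inflow: F_in = 10.8 × 34.7 = 374.76 mm·m/s
Outflow: F_out = 6.41 × 25.6 = 164.096 mm·m/s
Steady-state rate R = (F_in − F_out)/L = (374.76 − 164.096) / 76700 m = 2.747e-03 mm/s.
R = 2.747e-03 × 3600 = 9.89 mm/hr.
Over 13 h: total = 9.89 × 13 = 128.57 ≈ 129 mm.

R ≈ 9.89 mm/hr; total ≈ 129 mm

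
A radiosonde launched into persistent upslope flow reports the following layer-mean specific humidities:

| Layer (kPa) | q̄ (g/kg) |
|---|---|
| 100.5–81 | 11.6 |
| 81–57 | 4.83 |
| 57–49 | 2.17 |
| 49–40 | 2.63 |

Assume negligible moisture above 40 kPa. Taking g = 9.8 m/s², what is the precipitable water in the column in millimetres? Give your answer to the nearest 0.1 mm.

Precipitable water is the column-integrated vapour mass per unit area: PW = (1/g) Σ q̄ Δp, with q in kg/kg and Δp in Pa (1 kg/m² of water = 1 mm).
Layer 100.5–81 kPa: Δp = 195 hPa = 19500 Pa, q̄ = 0.0116 kg/kg → 0.0116 × 19500 / 9.8 = 23.08 mm
Layer 81–57 kPa: Δp = 240 hPa = 24000 Pa, q̄ = 0.00483 kg/kg → 0.00483 × 24000 / 9.8 = 11.83 mm
Layer 57–49 kPa: Δp = 80 hPa = 8000 Pa, q̄ = 0.00217 kg/kg → 0.00217 × 8000 / 9.8 = 1.77 mm
Layer 49–40 kPa: Δp = 90 hPa = 9000 Pa, q̄ = 0.00263 kg/kg → 0.00263 × 9000 / 9.8 = 2.42 mm
PW = 23.08 + 11.83 + 1.77 + 2.42 = 39.10 ≈ 39.1 mm.

PW ≈ 39.1 mm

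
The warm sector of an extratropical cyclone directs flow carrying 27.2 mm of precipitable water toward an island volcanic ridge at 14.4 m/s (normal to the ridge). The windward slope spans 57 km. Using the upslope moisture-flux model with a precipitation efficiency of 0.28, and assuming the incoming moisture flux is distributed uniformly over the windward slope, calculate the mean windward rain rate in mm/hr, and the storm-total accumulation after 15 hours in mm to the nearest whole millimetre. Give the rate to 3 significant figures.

Incoming column moisture flux per unit ridge length: F = V × PW = 14.4 × 27.2 = 391.68 mm·m/s.
Spread over the 57 km slope with efficiency ε = 0.28: R = ε·F/W = 0.28 × 391.68 / 57000 m = 1.924e-03 mm/s.
R = 1.924e-03 × 3600 = 6.93 mm/hr.
Over 15 h: total = 6.93 × 15 = 103.95 ≈ 104 mm.

R ≈ 6.93 mm/hr; total ≈ 104 mm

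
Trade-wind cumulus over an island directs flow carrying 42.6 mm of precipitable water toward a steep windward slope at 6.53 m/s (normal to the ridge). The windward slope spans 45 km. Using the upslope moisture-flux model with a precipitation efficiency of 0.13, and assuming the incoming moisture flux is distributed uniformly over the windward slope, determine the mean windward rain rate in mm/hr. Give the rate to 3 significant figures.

Incoming column moisture flux per unit ridge length: F = V × PW = 6.53 × 42.6 = 278.178 mm·m/s.
Spread over the 45 km slope with efficiency ε = 0.13: R = ε·F/W = 0.13 × 278.178 / 45000 m = 8.036e-04 mm/s.
R = 8.036e-04 × 3600 = 2.89 mm/hr.

R ≈ 2.89 mm/hr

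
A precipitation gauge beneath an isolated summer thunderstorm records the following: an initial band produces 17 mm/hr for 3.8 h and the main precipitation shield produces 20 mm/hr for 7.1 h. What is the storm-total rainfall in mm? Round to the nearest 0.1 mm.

total ≈ 206.6 mm

Total = Σ Rᵢ Δtᵢ = 17 × 3.8 + 20 × 7.1
      = 64.6 + 142 = 206.6 mm.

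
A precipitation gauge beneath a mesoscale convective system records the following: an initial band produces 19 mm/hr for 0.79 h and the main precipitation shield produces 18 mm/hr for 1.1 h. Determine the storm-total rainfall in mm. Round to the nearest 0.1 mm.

total ≈ 34.8 mm

Total = Σ Rᵢ Δtᵢ = 19 × 0.79 + 18 × 1.1
      = 15.01 + 19.8 = 34.8 mm.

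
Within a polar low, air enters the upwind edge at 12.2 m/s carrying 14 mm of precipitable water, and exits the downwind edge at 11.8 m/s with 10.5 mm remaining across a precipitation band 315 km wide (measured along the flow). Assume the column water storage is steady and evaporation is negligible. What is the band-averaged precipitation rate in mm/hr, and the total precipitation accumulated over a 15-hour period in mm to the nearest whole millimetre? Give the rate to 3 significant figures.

Column moisture flux per unit crosswind length is F = V × PW.
Inflow: F_in = 12.2 × 14 = 170.8 mm·m/s
Outflow: F_out = 11.8 × 10.5 = 123.9 mm·m/s
Steady-state rate R = (F_in − F_out)/L = (170.8 − 123.9) / 315000 m = 1.489e-04 mm/s.
R = 1.489e-04 × 3600 = 0.536 mm/hr.
Over 15 h: total = 0.536 × 15 = 8.04 ≈ 8 mm.

R ≈ 0.536 mm/hr; total ≈ 8 mm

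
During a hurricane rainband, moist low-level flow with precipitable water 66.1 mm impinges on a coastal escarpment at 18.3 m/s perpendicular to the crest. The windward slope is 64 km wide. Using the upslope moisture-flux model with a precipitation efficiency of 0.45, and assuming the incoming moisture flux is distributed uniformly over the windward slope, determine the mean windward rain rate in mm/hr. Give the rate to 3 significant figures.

R ≈ 30.6 mm/hr

Incoming column moisture flux per unit ridge length: F = V × PW = 18.3 × 66.1 = 1209.63 mm·m/s.
Spread over the 64 km slope with efficiency ε = 0.45: R = ε·F/W = 0.45 × 1209.63 / 64000 m = 8.505e-03 mm/s.
R = 8.505e-03 × 3600 = 30.6 mm/hr.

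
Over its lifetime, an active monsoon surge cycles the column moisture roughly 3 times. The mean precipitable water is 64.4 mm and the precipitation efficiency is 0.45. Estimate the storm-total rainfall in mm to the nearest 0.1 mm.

Each cycle deposits ε × PW = 0.45 × 64.4 = 28.98 mm.
Over 3 cycles: 3 × 28.98 = 86.9 mm.

rainfall ≈ 86.9 mm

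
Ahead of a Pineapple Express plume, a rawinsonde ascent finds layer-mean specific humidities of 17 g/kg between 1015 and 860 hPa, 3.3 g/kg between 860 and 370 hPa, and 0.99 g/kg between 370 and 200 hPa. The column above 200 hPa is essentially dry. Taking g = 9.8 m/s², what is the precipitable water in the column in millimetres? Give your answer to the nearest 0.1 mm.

Precipitable water is the column-integrated vapour mass per unit area: PW = (1/g) Σ q̄ Δp, with q in kg/kg and Δp in Pa (1 kg/m² of water = 1 mm).
Layer 1015–860 hPa: Δp = 155 hPa = 15500 Pa, q̄ = 0.017 kg/kg → 0.017 × 15500 / 9.8 = 26.89 mm
Layer 860–370 hPa: Δp = 490 hPa = 49000 Pa, q̄ = 0.0033 kg/kg → 0.0033 × 49000 / 9.8 = 16.50 mm
Layer 370–200 hPa: Δp = 170 hPa = 17000 Pa, q̄ = 0.00099 kg/kg → 0.00099 × 17000 / 9.8 = 1.72 mm
PW = 26.89 + 16.50 + 1.72 = 45.11 ≈ 45.1 mm.

PW ≈ 45.1 mm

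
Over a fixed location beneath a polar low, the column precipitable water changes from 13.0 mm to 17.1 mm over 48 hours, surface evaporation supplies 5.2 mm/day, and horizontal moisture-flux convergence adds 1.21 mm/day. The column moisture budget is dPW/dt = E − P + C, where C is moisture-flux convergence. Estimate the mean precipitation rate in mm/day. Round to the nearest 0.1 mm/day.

P ≈ 4.4 mm/day

dPW/dt = (17.1 − 13.0) mm / (48/24 day) = +2.050 mm/day.
P = E + C − dPW/dt = 5.2 + (1.21) − (+2.050) = 4.4 mm/day.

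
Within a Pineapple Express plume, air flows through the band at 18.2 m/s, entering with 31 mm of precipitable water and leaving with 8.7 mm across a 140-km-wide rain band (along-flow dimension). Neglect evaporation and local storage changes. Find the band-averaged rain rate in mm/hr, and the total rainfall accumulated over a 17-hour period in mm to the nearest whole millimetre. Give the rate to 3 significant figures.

Column moisture flux per unit crosswind length is F = V × PW.
Inflow: F_in = 18.2 × 31 = 564.2 mm·m/s
Outflow: F_out = 18.2 × 8.7 = 158.34 mm·m/s
Steady-state rate R = (F_in − F_out)/L = (564.2 − 158.34) / 140000 m = 2.899e-03 mm/s.
R = 2.899e-03 × 3600 = 10.4 mm/hr.
Over 17 h: total = 10.4 × 17 = 176.8 ≈ 177 mm.

R ≈ 10.4 mm/hr; total ≈ 177 mm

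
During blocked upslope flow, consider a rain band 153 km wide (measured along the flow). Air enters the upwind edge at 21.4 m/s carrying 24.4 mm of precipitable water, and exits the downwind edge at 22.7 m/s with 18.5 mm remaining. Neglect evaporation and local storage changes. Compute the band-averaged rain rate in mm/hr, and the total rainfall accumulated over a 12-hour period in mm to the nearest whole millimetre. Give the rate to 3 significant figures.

R ≈ 2.40 mm/hr; total ≈ 29 mm

Column moisture flux per unit crosswind length is F = V × PW.
Inflow: F_in = 21.4 × 24.4 = 522.16 mm·m/s
Outflow: F_out = 22.7 × 18.5 = 419.95 mm·m/s
Steady-state rate R = (F_in − F_out)/L = (522.16 − 419.95) / 153000 m = 6.680e-04 mm/s.
R = 6.680e-04 × 3600 = 2.40 mm/hr.
Over 12 h: total = 2.40 × 12 = 28.8 ≈ 29 mm.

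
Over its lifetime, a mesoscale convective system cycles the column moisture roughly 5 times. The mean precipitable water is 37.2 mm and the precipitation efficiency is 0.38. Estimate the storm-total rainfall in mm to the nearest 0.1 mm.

rainfall ≈ 70.7 mm

Each cycle deposits ε × PW = 0.38 × 37.2 = 14.136 mm.
Over 5 cycles: 5 × 14.136 = 70.7 mm.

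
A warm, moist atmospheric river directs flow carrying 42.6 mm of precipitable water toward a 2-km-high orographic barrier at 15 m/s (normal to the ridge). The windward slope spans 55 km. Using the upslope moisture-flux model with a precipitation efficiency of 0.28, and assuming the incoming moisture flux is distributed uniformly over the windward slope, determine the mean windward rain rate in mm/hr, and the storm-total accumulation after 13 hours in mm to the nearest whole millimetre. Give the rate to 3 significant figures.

Incoming column moisture flux per unit ridge length: F = V × PW = 15 × 42.6 = 639 mm·m/s.
Spread over the 55 km slope with efficiency ε = 0.28: R = ε·F/W = 0.28 × 639 / 55000 m = 3.253e-03 mm/s.
R = 3.253e-03 × 3600 = 11.7 mm/hr.
Over 13 h: total = 11.7 × 13 = 152.1 ≈ 152 mm.

R ≈ 11.7 mm/hr; total ≈ 152 mm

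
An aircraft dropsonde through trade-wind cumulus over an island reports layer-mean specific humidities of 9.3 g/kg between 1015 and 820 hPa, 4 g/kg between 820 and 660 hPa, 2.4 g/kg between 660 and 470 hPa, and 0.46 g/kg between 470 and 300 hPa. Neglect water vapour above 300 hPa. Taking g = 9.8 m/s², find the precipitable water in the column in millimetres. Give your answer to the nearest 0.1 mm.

Precipitable water is the column-integrated vapour mass per unit area: PW = (1/g) Σ q̄ Δp, with q in kg/kg and Δp in Pa (1 kg/m² of water = 1 mm).
Layer 1015–820 hPa: Δp = 195 hPa = 19500 Pa, q̄ = 0.0093 kg/kg → 0.0093 × 19500 / 9.8 = 18.51 mm
Layer 820–660 hPa: Δp = 160 hPa = 16000 Pa, q̄ = 0.004 kg/kg → 0.004 × 16000 / 9.8 = 6.53 mm
Layer 660–470 hPa: Δp = 190 hPa = 19000 Pa, q̄ = 0.0024 kg/kg → 0.0024 × 19000 / 9.8 = 4.65 mm
Layer 470–300 hPa: Δp = 170 hPa = 17000 Pa, q̄ = 0.00046 kg/kg → 0.00046 × 17000 / 9.8 = 0.80 mm
PW = 18.51 + 6.53 + 4.65 + 0.80 = 30.49 ≈ 30.5 mm.

PW ≈ 30.5 mm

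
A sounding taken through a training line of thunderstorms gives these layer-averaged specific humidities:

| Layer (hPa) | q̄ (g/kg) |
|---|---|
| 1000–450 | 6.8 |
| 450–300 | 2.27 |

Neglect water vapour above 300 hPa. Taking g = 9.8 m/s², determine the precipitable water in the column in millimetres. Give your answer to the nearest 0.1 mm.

PW ≈ 41.6 mm

Precipitable water is the column-integrated vapour mass per unit area: PW = (1/g) Σ q̄ Δp, with q in kg/kg and Δp in Pa (1 kg/m² of water = 1 mm).
Layer 1000–450 hPa: Δp = 550 hPa = 55000 Pa, q̄ = 0.0068 kg/kg → 0.0068 × 55000 / 9.8 = 38.16 mm
Layer 450–300 hPa: Δp = 150 hPa = 15000 Pa, q̄ = 0.00227 kg/kg → 0.00227 × 15000 / 9.8 = 3.47 mm
PW = 38.16 + 3.47 = 41.63 ≈ 41.6 mm.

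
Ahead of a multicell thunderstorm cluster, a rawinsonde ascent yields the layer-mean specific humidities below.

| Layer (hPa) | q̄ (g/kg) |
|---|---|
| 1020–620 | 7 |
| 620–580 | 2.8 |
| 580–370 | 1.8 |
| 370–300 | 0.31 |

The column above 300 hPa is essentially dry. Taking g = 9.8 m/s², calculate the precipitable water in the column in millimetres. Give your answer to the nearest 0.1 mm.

Precipitable water is the column-integrated vapour mass per unit area: PW = (1/g) Σ q̄ Δp, with q in kg/kg and Δp in Pa (1 kg/m² of water = 1 mm).
Layer 1020–620 hPa: Δp = 400 hPa = 40000 Pa, q̄ = 0.007 kg/kg → 0.007 × 40000 / 9.8 = 28.57 mm
Layer 620–580 hPa: Δp = 40 hPa = 4000 Pa, q̄ = 0.0028 kg/kg → 0.0028 × 4000 / 9.8 = 1.14 mm
Layer 580–370 hPa: Δp = 210 hPa = 21000 Pa, q̄ = 0.0018 kg/kg → 0.0018 × 21000 / 9.8 = 3.86 mm
Layer 370–300 hPa: Δp = 70 hPa = 7000 Pa, q̄ = 0.00031 kg/kg → 0.00031 × 7000 / 9.8 = 0.22 mm
PW = 28.57 + 1.14 + 3.86 + 0.22 = 33.79 ≈ 33.8 mm.

PW ≈ 33.8 mm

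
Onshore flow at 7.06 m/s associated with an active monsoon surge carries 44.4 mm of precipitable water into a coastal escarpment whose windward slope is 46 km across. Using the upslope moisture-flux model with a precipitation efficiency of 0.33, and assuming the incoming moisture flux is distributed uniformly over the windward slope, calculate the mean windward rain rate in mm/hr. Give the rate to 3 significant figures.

R ≈ 8.10 mm/hr

Incoming column moisture flux per unit ridge length: F = V × PW = 7.06 × 44.4 = 313.464 mm·m/s.
Spread over the 46 km slope with efficiency ε = 0.33: R = ε·F/W = 0.33 × 313.464 / 46000 m = 2.249e-03 mm/s.
R = 2.249e-03 × 3600 = 8.10 mm/hr.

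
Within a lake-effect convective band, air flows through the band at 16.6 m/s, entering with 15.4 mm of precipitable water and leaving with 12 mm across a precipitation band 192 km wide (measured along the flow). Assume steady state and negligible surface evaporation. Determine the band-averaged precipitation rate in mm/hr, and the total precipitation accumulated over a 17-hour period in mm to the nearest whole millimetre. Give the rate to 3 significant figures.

R ≈ 1.06 mm/hr; total ≈ 18 mm

Column moisture flux per unit crosswind length is F = V × PW.
Inflow: F_in = 16.6 × 15.4 = 255.64 mm·m/s
Outflow: F_out = 16.6 × 12 = 199.2 mm·m/s
Steady-state rate R = (F_in − F_out)/L = (255.64 − 199.2) / 192000 m = 2.940e-04 mm/s.
R = 2.940e-04 × 3600 = 1.06 mm/hr.
Over 17 h: total = 1.06 × 17 = 18.02 ≈ 18 mm.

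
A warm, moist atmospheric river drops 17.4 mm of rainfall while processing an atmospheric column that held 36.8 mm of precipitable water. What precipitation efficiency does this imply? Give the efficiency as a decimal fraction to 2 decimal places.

ε = rainfall / PW = 17.4 / 36.8 = 0.47.

ε ≈ 0.47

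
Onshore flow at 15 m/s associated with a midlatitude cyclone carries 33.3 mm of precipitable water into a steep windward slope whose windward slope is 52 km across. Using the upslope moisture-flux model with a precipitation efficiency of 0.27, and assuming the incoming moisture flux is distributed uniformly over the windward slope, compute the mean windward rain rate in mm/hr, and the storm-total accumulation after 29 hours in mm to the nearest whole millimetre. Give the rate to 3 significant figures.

Incoming column moisture flux per unit ridge length: F = V × PW = 15 × 33.3 = 499.5 mm·m/s.
Spread over the 52 km slope with efficiency ε = 0.27: R = ε·F/W = 0.27 × 499.5 / 52000 m = 2.594e-03 mm/s.
R = 2.594e-03 × 3600 = 9.34 mm/hr.
Over 29 h: total = 9.34 × 29 = 270.86 ≈ 271 mm.

R ≈ 9.34 mm/hr; total ≈ 271 mm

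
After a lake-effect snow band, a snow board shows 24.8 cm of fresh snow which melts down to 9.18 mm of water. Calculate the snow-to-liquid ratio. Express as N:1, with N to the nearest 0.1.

ratio ≈ 27.0

Ratio = snow depth / SWE = 248 mm / 9.18 mm = 27.0, i.e. 27.0:1.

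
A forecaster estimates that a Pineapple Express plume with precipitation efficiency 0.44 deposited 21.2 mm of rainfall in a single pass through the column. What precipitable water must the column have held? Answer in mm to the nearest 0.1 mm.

PW ≈ 48.2 mm

PW = rainfall / ε = 21.2 / 0.44 = 48.2 mm.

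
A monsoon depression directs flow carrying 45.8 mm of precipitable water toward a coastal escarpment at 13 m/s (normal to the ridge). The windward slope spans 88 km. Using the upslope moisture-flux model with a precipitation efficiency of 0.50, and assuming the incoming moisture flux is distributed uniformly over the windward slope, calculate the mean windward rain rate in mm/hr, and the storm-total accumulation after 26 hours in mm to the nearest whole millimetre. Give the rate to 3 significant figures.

Incoming column moisture flux per unit ridge length: F = V × PW = 13 × 45.8 = 595.4 mm·m/s.
Spread over the 88 km slope with efficiency ε = 0.50: R = ε·F/W = 0.50 × 595.4 / 88000 m = 3.383e-03 mm/s.
R = 3.383e-03 × 3600 = 12.2 mm/hr.
Over 26 h: total = 12.2 × 26 = 317.2 ≈ 317 mm.

R ≈ 12.2 mm/hr; total ≈ 317 mm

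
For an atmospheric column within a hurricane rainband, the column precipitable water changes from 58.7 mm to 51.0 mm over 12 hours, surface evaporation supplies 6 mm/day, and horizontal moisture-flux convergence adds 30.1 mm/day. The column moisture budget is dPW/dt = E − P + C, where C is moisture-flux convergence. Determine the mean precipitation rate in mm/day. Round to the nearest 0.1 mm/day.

dPW/dt = (51.0 − 58.7) mm / (12/24 day) = -15.400 mm/day.
P = E + C − dPW/dt = 6 + (30.1) − (-15.400) = 51.5 mm/day.

P ≈ 51.5 mm/day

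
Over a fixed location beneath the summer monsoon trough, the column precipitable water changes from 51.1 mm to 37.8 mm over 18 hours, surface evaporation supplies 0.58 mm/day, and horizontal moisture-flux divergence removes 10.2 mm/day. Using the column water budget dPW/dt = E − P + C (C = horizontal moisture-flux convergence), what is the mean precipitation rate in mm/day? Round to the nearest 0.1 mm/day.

dPW/dt = (37.8 − 51.1) mm / (18/24 day) = -17.733 mm/day.
P = E + C − dPW/dt = 0.58 + (-10.2) − (-17.733) = 8.1 mm/day.

P ≈ 8.1 mm/day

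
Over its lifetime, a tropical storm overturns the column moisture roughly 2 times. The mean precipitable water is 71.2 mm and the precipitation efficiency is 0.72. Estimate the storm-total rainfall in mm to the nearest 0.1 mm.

Each cycle deposits ε × PW = 0.72 × 71.2 = 51.264 mm.
Over 2 cycles: 2 × 51.264 = 102.5 mm.

rainfall ≈ 102.5 mm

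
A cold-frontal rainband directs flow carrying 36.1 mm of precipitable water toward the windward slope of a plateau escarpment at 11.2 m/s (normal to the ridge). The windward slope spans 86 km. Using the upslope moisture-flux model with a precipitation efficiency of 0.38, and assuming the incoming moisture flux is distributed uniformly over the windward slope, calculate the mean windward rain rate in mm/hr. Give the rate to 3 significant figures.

Incoming column moisture flux per unit ridge length: F = V × PW = 11.2 × 36.1 = 404.32 mm·m/s.
Spread over the 86 km slope with efficiency ε = 0.38: R = ε·F/W = 0.38 × 404.32 / 86000 m = 1.787e-03 mm/s.
R = 1.787e-03 × 3600 = 6.43 mm/hr.

R ≈ 6.43 mm/hr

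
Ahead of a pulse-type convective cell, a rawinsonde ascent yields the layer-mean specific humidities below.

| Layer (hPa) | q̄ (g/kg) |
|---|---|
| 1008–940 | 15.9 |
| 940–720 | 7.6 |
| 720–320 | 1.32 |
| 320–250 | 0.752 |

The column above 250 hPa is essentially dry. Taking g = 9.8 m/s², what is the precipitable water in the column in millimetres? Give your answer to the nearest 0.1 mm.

PW ≈ 34.0 mm

Precipitable water is the column-integrated vapour mass per unit area: PW = (1/g) Σ q̄ Δp, with q in kg/kg and Δp in Pa (1 kg/m² of water = 1 mm).
Layer 1008–940 hPa: Δp = 68 hPa = 6800 Pa, q̄ = 0.0159 kg/kg → 0.0159 × 6800 / 9.8 = 11.03 mm
Layer 940–720 hPa: Δp = 220 hPa = 22000 Pa, q̄ = 0.0076 kg/kg → 0.0076 × 22000 / 9.8 = 17.06 mm
Layer 720–320 hPa: Δp = 400 hPa = 40000 Pa, q̄ = 0.00132 kg/kg → 0.00132 × 40000 / 9.8 = 5.39 mm
Layer 320–250 hPa: Δp = 70 hPa = 7000 Pa, q̄ = 0.000752 kg/kg → 0.000752 × 7000 / 9.8 = 0.54 mm
PW = 11.03 + 17.06 + 5.39 + 0.54 = 34.02 ≈ 34.0 mm.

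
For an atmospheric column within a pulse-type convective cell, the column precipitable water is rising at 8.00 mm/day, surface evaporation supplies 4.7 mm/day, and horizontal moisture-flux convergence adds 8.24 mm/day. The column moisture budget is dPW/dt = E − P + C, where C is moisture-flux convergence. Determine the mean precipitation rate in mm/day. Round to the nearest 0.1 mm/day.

P ≈ 4.9 mm/day

dPW/dt = +8.00 mm/day.
P = E + C − dPW/dt = 4.7 + (8.24) − (+8.00) = 4.9 mm/day.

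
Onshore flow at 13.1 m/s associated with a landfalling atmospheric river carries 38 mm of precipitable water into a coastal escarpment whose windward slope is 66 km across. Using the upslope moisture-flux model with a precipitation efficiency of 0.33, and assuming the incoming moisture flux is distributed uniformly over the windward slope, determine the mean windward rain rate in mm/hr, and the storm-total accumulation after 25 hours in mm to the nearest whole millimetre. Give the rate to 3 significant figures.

Incoming column moisture flux per unit ridge length: F = V × PW = 13.1 × 38 = 497.8 mm·m/s.
Spread over the 66 km slope with efficiency ε = 0.33: R = ε·F/W = 0.33 × 497.8 / 66000 m = 2.489e-03 mm/s.
R = 2.489e-03 × 3600 = 8.96 mm/hr.
Over 25 h: total = 8.96 × 25 = 224 mm.

R ≈ 8.96 mm/hr; total ≈ 224 mm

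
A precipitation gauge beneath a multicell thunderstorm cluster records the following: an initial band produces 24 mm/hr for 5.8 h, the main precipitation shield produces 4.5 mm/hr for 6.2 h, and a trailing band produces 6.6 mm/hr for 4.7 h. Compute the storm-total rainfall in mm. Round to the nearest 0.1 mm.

total ≈ 198.1 mm

Total = Σ Rᵢ Δtᵢ = 24 × 5.8 + 4.5 × 6.2 + 6.6 × 4.7
      = 139.2 + 27.9 + 31.02 = 198.1 mm.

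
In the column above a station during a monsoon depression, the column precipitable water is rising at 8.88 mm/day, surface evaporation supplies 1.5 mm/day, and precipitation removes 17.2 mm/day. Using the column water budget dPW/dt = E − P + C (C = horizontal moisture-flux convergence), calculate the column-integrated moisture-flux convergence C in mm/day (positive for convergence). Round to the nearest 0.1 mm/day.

dPW/dt = +8.88 mm/day.
C = dPW/dt − E + P = (+8.88) − 1.5 + 17.2 = 24.6 mm/day.

C ≈ 24.6 mm/day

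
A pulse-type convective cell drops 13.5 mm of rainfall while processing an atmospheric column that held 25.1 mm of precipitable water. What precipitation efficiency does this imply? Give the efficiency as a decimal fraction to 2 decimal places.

ε = rainfall / PW = 13.5 / 25.1 = 0.54.

ε ≈ 0.54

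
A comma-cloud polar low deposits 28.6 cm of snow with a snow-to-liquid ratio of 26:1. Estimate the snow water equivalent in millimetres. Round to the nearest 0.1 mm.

SWE ≈ 11.0 mm

SWE = snow depth / ratio = 28.6 cm / 26 = 1.100 cm = 11.0 mm.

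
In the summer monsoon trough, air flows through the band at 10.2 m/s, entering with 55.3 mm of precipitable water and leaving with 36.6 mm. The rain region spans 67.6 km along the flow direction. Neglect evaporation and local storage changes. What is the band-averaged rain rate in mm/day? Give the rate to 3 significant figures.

Column moisture flux per unit crosswind length is F = V × PW.
Inflow: F_in = 10.2 × 55.3 = 564.06 mm·m/s
Outflow: F_out = 10.2 × 36.6 = 373.32 mm·m/s
Steady-state rate R = (F_in − F_out)/L = (564.06 − 373.32) / 67600 m = 2.822e-03 mm/s.
R = 2.822e-03 × 3600 × 24 = 244 mm/day.

R ≈ 244 mm/day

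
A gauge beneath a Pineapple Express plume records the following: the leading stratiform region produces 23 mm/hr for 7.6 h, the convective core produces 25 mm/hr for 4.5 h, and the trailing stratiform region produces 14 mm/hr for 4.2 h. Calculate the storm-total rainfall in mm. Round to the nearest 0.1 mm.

total ≈ 346.1 mm

Total = Σ Rᵢ Δtᵢ = 23 × 7.6 + 25 × 4.5 + 14 × 4.2
      = 174.8 + 112.5 + 58.8 = 346.1 mm.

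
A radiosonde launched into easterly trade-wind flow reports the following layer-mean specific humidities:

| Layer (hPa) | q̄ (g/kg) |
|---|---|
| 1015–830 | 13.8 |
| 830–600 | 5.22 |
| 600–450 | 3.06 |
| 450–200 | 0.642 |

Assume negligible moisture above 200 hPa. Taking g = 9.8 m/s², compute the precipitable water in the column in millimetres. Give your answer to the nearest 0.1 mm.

Precipitable water is the column-integrated vapour mass per unit area: PW = (1/g) Σ q̄ Δp, with q in kg/kg and Δp in Pa (1 kg/m² of water = 1 mm).
Layer 1015–830 hPa: Δp = 185 hPa = 18500 Pa, q̄ = 0.0138 kg/kg → 0.0138 × 18500 / 9.8 = 26.05 mm
Layer 830–600 hPa: Δp = 230 hPa = 23000 Pa, q̄ = 0.00522 kg/kg → 0.00522 × 23000 / 9.8 = 12.25 mm
Layer 600–450 hPa: Δp = 150 hPa = 15000 Pa, q̄ = 0.00306 kg/kg → 0.00306 × 15000 / 9.8 = 4.68 mm
Layer 450–200 hPa: Δp = 250 hPa = 25000 Pa, q̄ = 0.000642 kg/kg → 0.000642 × 25000 / 9.8 = 1.64 mm
PW = 26.05 + 12.25 + 4.68 + 1.64 = 44.62 ≈ 44.6 mm.

PW ≈ 44.6 mm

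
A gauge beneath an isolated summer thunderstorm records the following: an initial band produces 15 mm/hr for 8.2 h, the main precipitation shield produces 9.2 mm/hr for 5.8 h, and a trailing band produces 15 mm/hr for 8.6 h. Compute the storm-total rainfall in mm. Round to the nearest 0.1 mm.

total ≈ 305.4 mm

Total = Σ Rᵢ Δtᵢ = 15 × 8.2 + 9.2 × 5.8 + 15 × 8.6
      = 123 + 53.36 + 129 = 305.4 mm.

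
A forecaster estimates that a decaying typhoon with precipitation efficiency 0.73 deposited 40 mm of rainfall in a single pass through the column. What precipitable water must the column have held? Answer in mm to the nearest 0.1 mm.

PW ≈ 54.8 mm

PW = rainfall / ε = 40 / 0.73 = 54.8 mm.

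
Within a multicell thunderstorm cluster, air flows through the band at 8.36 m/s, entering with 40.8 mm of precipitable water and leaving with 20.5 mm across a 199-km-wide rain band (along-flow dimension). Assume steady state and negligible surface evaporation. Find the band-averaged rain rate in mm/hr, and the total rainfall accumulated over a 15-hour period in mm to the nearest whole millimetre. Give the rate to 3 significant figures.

Column moisture flux per unit crosswind length is F = V × PW.
Inflow: F_in = 8.36 × 40.8 = 341.088 mm·m/s
Outflow: F_out = 8.36 × 20.5 = 171.38 mm·m/s
Steady-state rate R = (F_in − F_out)/L = (341.088 − 171.38) / 199000 m = 8.528e-04 mm/s.
R = 8.528e-04 × 3600 = 3.07 mm/hr.
Over 15 h: total = 3.07 × 15 = 46.05 ≈ 46 mm.

R ≈ 3.07 mm/hr; total ≈ 46 mm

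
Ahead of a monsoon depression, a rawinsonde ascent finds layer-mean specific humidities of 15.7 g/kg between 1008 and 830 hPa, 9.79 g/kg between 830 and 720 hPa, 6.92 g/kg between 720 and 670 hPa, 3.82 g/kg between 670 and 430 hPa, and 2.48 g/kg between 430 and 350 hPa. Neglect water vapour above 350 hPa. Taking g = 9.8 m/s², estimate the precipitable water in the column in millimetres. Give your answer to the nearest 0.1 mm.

PW ≈ 54.4 mm

Precipitable water is the column-integrated vapour mass per unit area: PW = (1/g) Σ q̄ Δp, with q in kg/kg and Δp in Pa (1 kg/m² of water = 1 mm).
Layer 1008–830 hPa: Δp = 178 hPa = 17800 Pa, q̄ = 0.0157 kg/kg → 0.0157 × 17800 / 9.8 = 28.52 mm
Layer 830–720 hPa: Δp = 110 hPa = 11000 Pa, q̄ = 0.00979 kg/kg → 0.00979 × 11000 / 9.8 = 10.99 mm
Layer 720–670 hPa: Δp = 50 hPa = 5000 Pa, q̄ = 0.00692 kg/kg → 0.00692 × 5000 / 9.8 = 3.53 mm
Layer 670–430 hPa: Δp = 240 hPa = 24000 Pa, q̄ = 0.00382 kg/kg → 0.00382 × 24000 / 9.8 = 9.36 mm
Layer 430–350 hPa: Δp = 80 hPa = 8000 Pa, q̄ = 0.00248 kg/kg → 0.00248 × 8000 / 9.8 = 2.02 mm
PW = 28.52 + 10.99 + 3.53 + 9.36 + 2.02 = 54.42 ≈ 54.4 mm.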